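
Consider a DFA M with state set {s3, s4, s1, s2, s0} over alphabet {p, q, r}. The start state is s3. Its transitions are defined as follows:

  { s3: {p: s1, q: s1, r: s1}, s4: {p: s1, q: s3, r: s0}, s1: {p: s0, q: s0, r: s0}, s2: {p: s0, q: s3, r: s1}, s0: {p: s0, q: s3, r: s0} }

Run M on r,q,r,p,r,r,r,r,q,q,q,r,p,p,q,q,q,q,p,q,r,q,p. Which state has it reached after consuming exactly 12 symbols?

s3 → s1 → s0 → s0 → s0 → s0 → s0 → s0 → s0 → s3 → s1 → s0 → s0
After 12 symbols: s0.

s0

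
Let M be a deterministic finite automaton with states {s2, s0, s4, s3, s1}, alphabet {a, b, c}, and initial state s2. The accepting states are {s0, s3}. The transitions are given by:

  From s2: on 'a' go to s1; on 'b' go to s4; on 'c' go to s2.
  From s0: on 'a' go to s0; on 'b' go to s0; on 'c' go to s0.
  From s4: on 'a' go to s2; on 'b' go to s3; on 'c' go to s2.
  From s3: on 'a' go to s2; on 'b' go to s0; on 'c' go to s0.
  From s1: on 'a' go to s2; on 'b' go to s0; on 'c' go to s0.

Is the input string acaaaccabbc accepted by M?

Trace: s2 -a-> s1 -c-> s0 -a-> s0 -a-> s0 -a-> s0 -c-> s0 -c-> s0 -a-> s0 -b-> s0 -b-> s0 -c-> s0
End state s0 is accepting.

Yes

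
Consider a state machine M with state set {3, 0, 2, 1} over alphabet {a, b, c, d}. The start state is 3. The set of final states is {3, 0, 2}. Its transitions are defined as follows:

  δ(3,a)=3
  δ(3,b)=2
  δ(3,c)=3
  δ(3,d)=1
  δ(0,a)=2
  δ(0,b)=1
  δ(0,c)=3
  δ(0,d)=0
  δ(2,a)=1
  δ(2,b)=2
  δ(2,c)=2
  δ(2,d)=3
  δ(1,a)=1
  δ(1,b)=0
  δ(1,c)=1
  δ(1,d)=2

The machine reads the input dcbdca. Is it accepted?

Yes

start at 3
read 'd': 3 → 1
read 'c': 1 → 1
read 'b': 1 → 0
read 'd': 0 → 0
read 'c': 0 → 3
read 'a': 3 → 3
End state 3 is accepting.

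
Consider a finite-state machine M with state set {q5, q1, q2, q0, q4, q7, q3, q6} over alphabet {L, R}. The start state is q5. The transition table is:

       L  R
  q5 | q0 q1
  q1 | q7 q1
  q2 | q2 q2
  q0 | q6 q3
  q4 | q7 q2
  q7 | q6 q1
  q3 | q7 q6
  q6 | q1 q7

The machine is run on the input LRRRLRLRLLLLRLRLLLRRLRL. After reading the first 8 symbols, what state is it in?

q7

start at q5
read 'L': q5 → q0
read 'R': q0 → q3
read 'R': q3 → q6
read 'R': q6 → q7
read 'L': q7 → q6
read 'R': q6 → q7
read 'L': q7 → q6
read 'R': q6 → q7
After 8 symbols: q7.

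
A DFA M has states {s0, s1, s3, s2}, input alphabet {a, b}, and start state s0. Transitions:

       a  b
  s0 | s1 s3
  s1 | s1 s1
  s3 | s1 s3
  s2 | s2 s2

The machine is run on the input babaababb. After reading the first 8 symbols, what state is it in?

s1

Trace: s0 -b-> s3 -a-> s1 -b-> s1 -a-> s1 -a-> s1 -b-> s1 -a-> s1 -b-> s1
After 8 symbols: s1.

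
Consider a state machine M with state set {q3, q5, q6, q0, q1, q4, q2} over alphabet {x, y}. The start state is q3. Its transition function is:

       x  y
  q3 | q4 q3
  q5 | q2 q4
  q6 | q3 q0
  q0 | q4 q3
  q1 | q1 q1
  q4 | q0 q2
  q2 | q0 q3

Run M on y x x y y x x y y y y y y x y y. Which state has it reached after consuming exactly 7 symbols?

q0

q3 → q3 → q4 → q0 → q3 → q3 → q4 → q0
After 7 symbols: q0.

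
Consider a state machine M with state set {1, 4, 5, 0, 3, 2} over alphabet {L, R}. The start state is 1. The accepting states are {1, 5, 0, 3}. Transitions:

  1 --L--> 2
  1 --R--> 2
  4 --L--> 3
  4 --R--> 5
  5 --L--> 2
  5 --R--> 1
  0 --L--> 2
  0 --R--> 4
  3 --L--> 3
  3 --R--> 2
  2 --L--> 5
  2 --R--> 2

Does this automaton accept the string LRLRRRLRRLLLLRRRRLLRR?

No

start at 1
read 'L': 1 → 2
read 'R': 2 → 2
read 'L': 2 → 5
read 'R': 5 → 1
read 'R': 1 → 2
read 'R': 2 → 2
read 'L': 2 → 5
read 'R': 5 → 1
read 'R': 1 → 2
read 'L': 2 → 5
read 'L': 5 → 2
read 'L': 2 → 5
read 'L': 5 → 2
read 'R': 2 → 2
read 'R': 2 → 2
read 'R': 2 → 2
read 'R': 2 → 2
read 'L': 2 → 5
read 'L': 5 → 2
read 'R': 2 → 2
read 'R': 2 → 2
End state 2 is not accepting.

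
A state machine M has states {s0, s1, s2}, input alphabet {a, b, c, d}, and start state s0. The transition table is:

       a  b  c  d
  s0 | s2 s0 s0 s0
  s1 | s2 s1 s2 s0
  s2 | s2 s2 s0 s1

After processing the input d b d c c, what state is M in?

start at s0
read 'd': s0 → s0
read 'b': s0 → s0
read 'd': s0 → s0
read 'c': s0 → s0
read 'c': s0 → s0

s0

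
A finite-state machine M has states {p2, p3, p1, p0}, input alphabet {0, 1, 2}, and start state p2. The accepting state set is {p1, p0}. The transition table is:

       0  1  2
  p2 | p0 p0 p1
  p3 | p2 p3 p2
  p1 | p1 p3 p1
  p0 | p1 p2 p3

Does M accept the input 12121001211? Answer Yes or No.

No

Trace: p2 -1-> p0 -2-> p3 -1-> p3 -2-> p2 -1-> p0 -0-> p1 -0-> p1 -1-> p3 -2-> p2 -1-> p0 -1-> p2
End state p2 is not accepting.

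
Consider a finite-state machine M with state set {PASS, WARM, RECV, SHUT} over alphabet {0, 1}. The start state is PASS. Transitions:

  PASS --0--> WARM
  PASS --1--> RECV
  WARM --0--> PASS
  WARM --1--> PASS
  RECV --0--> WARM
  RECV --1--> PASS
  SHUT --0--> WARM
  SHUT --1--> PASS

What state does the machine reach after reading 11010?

WARM

start at PASS
read '1': PASS → RECV
read '1': RECV → PASS
read '0': PASS → WARM
read '1': WARM → PASS
read '0': PASS → WARM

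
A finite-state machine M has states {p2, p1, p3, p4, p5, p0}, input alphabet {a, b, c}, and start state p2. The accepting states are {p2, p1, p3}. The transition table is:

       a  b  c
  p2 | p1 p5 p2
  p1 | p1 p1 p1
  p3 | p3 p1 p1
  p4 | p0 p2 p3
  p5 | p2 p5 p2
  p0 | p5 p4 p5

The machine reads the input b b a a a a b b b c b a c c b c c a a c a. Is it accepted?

Yes

start at p2
read 'b': p2 → p5
read 'b': p5 → p5
read 'a': p5 → p2
read 'a': p2 → p1
read 'a': p1 → p1
read 'a': p1 → p1
read 'b': p1 → p1
read 'b': p1 → p1
read 'b': p1 → p1
read 'c': p1 → p1
read 'b': p1 → p1
read 'a': p1 → p1
read 'c': p1 → p1
read 'c': p1 → p1
read 'b': p1 → p1
read 'c': p1 → p1
read 'c': p1 → p1
read 'a': p1 → p1
read 'a': p1 → p1
read 'c': p1 → p1
read 'a': p1 → p1
End state p1 is accepting.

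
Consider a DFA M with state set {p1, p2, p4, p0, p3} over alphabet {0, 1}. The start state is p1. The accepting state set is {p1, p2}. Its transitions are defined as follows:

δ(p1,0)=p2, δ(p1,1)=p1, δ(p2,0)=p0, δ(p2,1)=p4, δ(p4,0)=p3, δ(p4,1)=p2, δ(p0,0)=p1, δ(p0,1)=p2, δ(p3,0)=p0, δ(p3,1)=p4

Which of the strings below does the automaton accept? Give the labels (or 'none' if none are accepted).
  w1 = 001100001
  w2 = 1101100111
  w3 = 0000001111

w1: Trace: p1 -0-> p2 -0-> p0 -1-> p2 -1-> p4 -0-> p3 -0-> p0 -0-> p1 -0-> p2 -1-> p4  → end p4, rejected
w2: Trace: p1 -1-> p1 -1-> p1 -0-> p2 -1-> p4 -1-> p2 -0-> p0 -0-> p1 -1-> p1 -1-> p1 -1-> p1  → end p1, accepted
w3: Trace: p1 -0-> p2 -0-> p0 -0-> p1 -0-> p2 -0-> p0 -0-> p1 -1-> p1 -1-> p1 -1-> p1 -1-> p1  → end p1, accepted

w2, w3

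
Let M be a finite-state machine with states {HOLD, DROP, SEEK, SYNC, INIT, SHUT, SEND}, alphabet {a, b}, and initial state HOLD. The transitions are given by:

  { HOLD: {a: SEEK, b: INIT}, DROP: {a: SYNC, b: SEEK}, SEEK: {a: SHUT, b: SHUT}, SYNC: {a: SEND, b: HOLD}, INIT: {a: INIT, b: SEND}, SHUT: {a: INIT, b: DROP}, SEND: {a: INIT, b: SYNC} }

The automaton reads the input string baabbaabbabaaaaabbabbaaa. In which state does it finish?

start at HOLD
read 'b': HOLD → INIT
read 'a': INIT → INIT
read 'a': INIT → INIT
read 'b': INIT → SEND
read 'b': SEND → SYNC
read 'a': SYNC → SEND
read 'a': SEND → INIT
read 'b': INIT → SEND
read 'b': SEND → SYNC
read 'a': SYNC → SEND
read 'b': SEND → SYNC
read 'a': SYNC → SEND
read 'a': SEND → INIT
read 'a': INIT → INIT
read 'a': INIT → INIT
read 'a': INIT → INIT
read 'b': INIT → SEND
read 'b': SEND → SYNC
read 'a': SYNC → SEND
read 'b': SEND → SYNC
read 'b': SYNC → HOLD
read 'a': HOLD → SEEK
read 'a': SEEK → SHUT
read 'a': SHUT → INIT

INIT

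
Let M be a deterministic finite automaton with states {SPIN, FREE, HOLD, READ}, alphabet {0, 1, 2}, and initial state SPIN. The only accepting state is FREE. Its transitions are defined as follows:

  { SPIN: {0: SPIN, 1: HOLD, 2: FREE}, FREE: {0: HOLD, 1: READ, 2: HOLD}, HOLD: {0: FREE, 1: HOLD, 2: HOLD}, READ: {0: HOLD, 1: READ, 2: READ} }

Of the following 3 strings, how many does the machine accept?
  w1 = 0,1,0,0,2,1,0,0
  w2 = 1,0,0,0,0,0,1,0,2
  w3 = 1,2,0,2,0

1

w1:
  start at SPIN
  read '0': SPIN → SPIN
  read '1': SPIN → HOLD
  read '0': HOLD → FREE
  read '0': FREE → HOLD
  read '2': HOLD → HOLD
  read '1': HOLD → HOLD
  read '0': HOLD → FREE
  read '0': FREE → HOLD
  end HOLD, rejected
w2:
  start at SPIN
  read '1': SPIN → HOLD
  read '0': HOLD → FREE
  read '0': FREE → HOLD
  read '0': HOLD → FREE
  read '0': FREE → HOLD
  read '0': HOLD → FREE
  read '1': FREE → READ
  read '0': READ → HOLD
  read '2': HOLD → HOLD
  end HOLD, rejected
w3:
  start at SPIN
  read '1': SPIN → HOLD
  read '2': HOLD → HOLD
  read '0': HOLD → FREE
  read '2': FREE → HOLD
  read '0': HOLD → FREE
  end FREE, accepted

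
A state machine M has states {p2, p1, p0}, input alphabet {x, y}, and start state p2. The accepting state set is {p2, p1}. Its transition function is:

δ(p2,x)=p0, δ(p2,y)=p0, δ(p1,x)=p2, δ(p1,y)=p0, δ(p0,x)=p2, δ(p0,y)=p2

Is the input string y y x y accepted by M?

Trace: p2 -y-> p0 -y-> p2 -x-> p0 -y-> p2
End state p2 is accepting.

Yes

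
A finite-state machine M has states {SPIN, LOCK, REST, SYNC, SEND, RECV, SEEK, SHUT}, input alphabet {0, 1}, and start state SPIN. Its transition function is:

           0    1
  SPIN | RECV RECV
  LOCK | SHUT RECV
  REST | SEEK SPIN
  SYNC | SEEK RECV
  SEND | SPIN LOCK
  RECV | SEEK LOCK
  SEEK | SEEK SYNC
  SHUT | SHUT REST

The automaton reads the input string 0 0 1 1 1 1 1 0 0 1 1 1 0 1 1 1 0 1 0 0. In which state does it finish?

SEEK

SPIN → RECV → SEEK → SYNC → RECV → LOCK → RECV → LOCK → SHUT → SHUT → REST → SPIN → RECV → SEEK → SYNC → RECV → LOCK → SHUT → REST → SEEK → SEEK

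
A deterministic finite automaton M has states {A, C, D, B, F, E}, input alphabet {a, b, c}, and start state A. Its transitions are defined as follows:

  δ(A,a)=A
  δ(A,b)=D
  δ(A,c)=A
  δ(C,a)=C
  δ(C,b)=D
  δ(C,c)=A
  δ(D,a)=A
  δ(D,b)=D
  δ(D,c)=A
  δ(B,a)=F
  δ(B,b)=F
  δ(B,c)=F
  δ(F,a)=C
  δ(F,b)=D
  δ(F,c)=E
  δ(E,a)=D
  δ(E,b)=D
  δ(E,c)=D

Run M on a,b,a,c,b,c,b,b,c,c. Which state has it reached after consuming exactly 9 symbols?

A

start at A
read 'a': A → A
read 'b': A → D
read 'a': D → A
read 'c': A → A
read 'b': A → D
read 'c': D → A
read 'b': A → D
read 'b': D → D
read 'c': D → A
After 9 symbols: A.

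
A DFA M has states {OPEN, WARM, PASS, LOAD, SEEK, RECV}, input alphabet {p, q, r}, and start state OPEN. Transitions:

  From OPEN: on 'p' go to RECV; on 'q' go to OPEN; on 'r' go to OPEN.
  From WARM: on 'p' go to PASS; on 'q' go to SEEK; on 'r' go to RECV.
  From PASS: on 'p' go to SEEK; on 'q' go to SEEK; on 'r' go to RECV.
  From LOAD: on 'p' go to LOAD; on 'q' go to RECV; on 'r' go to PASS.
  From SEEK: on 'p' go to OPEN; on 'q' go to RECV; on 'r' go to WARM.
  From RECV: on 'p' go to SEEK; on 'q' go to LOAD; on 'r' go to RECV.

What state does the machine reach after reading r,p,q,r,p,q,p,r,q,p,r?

OPEN

start at OPEN
read 'r': OPEN → OPEN
read 'p': OPEN → RECV
read 'q': RECV → LOAD
read 'r': LOAD → PASS
read 'p': PASS → SEEK
read 'q': SEEK → RECV
read 'p': RECV → SEEK
read 'r': SEEK → WARM
read 'q': WARM → SEEK
read 'p': SEEK → OPEN
read 'r': OPEN → OPEN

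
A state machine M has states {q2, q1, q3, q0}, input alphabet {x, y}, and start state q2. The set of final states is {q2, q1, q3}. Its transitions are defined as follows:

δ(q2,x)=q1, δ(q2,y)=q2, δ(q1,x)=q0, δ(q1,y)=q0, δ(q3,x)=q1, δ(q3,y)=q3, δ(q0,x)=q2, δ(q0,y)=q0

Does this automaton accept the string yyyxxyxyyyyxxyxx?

Yes

Trace: q2 -y-> q2 -y-> q2 -y-> q2 -x-> q1 -x-> q0 -y-> q0 -x-> q2 -y-> q2 -y-> q2 -y-> q2 -y-> q2 -x-> q1 -x-> q0 -y-> q0 -x-> q2 -x-> q1
End state q1 is accepting.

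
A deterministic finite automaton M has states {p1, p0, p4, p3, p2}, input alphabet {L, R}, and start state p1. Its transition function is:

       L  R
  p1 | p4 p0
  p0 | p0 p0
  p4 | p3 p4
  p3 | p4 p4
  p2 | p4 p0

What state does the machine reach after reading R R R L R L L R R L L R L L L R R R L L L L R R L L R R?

p1 → p0 → p0 → p0 → p0 → p0 → p0 → p0 → p0 → p0 → p0 → p0 → p0 → p0 → p0 → p0 → p0 → p0 → p0 → p0 → p0 → p0 → p0 → p0 → p0 → p0 → p0 → p0 → p0

p0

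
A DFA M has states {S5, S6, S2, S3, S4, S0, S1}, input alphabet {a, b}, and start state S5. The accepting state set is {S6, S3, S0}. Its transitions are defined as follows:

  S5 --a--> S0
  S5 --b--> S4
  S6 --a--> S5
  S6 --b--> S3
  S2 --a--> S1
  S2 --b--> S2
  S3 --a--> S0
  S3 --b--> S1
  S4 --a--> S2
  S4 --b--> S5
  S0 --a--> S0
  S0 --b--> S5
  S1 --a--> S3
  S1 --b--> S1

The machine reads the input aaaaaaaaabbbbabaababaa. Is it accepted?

start at S5
read 'a': S5 → S0
read 'a': S0 → S0
read 'a': S0 → S0
read 'a': S0 → S0
read 'a': S0 → S0
read 'a': S0 → S0
read 'a': S0 → S0
read 'a': S0 → S0
read 'a': S0 → S0
read 'b': S0 → S5
read 'b': S5 → S4
read 'b': S4 → S5
read 'b': S5 → S4
read 'a': S4 → S2
read 'b': S2 → S2
read 'a': S2 → S1
read 'a': S1 → S3
read 'b': S3 → S1
read 'a': S1 → S3
read 'b': S3 → S1
read 'a': S1 → S3
read 'a': S3 → S0
End state S0 is accepting.

Yes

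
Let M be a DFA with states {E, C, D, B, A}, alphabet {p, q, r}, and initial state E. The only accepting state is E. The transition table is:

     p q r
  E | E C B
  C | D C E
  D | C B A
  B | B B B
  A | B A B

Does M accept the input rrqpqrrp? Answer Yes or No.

Trace: E -r-> B -r-> B -q-> B -p-> B -q-> B -r-> B -r-> B -p-> B
End state B is not accepting.

No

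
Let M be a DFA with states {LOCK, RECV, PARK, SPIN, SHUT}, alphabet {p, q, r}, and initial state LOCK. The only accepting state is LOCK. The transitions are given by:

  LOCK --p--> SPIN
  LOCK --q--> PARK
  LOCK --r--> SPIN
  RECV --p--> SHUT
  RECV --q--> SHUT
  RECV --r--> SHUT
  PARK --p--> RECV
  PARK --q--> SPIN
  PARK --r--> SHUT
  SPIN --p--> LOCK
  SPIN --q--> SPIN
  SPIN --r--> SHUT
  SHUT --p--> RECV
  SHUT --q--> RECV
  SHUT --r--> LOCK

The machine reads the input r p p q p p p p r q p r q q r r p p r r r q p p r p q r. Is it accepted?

start at LOCK
read 'r': LOCK → SPIN
read 'p': SPIN → LOCK
read 'p': LOCK → SPIN
read 'q': SPIN → SPIN
read 'p': SPIN → LOCK
read 'p': LOCK → SPIN
read 'p': SPIN → LOCK
read 'p': LOCK → SPIN
read 'r': SPIN → SHUT
read 'q': SHUT → RECV
read 'p': RECV → SHUT
read 'r': SHUT → LOCK
read 'q': LOCK → PARK
read 'q': PARK → SPIN
read 'r': SPIN → SHUT
read 'r': SHUT → LOCK
read 'p': LOCK → SPIN
read 'p': SPIN → LOCK
read 'r': LOCK → SPIN
read 'r': SPIN → SHUT
read 'r': SHUT → LOCK
read 'q': LOCK → PARK
read 'p': PARK → RECV
read 'p': RECV → SHUT
read 'r': SHUT → LOCK
read 'p': LOCK → SPIN
read 'q': SPIN → SPIN
read 'r': SPIN → SHUT
End state SHUT is not accepting.

No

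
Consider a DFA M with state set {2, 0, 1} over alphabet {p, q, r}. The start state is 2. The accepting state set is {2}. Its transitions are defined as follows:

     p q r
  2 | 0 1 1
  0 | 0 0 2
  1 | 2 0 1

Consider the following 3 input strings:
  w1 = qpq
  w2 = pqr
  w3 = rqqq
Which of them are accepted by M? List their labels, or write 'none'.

w1: 2 → 1 → 2 → 1  → end 1, rejected
w2: 2 → 0 → 0 → 2  → end 2, accepted
w3: 2 → 1 → 0 → 0 → 0  → end 0, rejected

w2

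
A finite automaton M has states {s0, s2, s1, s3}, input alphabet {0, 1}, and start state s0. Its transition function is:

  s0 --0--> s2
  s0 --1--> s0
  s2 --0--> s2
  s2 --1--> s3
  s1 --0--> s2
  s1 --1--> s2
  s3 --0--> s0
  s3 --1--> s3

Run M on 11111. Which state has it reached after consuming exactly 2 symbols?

s0

s0 → s0 → s0
After 2 symbols: s0.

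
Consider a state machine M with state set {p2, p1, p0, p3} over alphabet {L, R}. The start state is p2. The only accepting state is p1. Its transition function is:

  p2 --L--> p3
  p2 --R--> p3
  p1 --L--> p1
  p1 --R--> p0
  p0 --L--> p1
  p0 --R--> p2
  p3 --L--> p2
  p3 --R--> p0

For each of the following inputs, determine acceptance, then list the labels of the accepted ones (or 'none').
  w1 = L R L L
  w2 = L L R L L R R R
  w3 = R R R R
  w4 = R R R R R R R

w1

w1: p2 → p3 → p0 → p1 → p1  → end p1, accepted
w2: p2 → p3 → p2 → p3 → p2 → p3 → p0 → p2 → p3  → end p3, rejected
w3: p2 → p3 → p0 → p2 → p3  → end p3, rejected
w4: p2 → p3 → p0 → p2 → p3 → p0 → p2 → p3  → end p3, rejected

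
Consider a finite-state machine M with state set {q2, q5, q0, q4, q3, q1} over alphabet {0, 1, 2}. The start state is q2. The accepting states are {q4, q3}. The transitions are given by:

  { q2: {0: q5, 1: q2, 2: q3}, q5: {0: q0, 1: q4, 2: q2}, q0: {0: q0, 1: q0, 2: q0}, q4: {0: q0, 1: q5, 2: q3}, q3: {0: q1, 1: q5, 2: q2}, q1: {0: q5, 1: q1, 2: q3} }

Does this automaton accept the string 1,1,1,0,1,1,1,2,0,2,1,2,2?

Trace: q2 -1-> q2 -1-> q2 -1-> q2 -0-> q5 -1-> q4 -1-> q5 -1-> q4 -2-> q3 -0-> q1 -2-> q3 -1-> q5 -2-> q2 -2-> q3
End state q3 is accepting.

Yes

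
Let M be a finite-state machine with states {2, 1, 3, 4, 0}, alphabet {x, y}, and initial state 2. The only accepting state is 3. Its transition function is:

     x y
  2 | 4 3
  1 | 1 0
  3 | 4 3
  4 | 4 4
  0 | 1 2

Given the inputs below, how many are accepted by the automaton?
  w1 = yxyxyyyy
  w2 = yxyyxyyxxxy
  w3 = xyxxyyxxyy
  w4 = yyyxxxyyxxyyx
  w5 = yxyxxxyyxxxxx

0

w1: Trace: 2 -y-> 3 -x-> 4 -y-> 4 -x-> 4 -y-> 4 -y-> 4 -y-> 4 -y-> 4  → end 4, rejected
w2: Trace: 2 -y-> 3 -x-> 4 -y-> 4 -y-> 4 -x-> 4 -y-> 4 -y-> 4 -x-> 4 -x-> 4 -x-> 4 -y-> 4  → end 4, rejected
w3: Trace: 2 -x-> 4 -y-> 4 -x-> 4 -x-> 4 -y-> 4 -y-> 4 -x-> 4 -x-> 4 -y-> 4 -y-> 4  → end 4, rejected
w4: Trace: 2 -y-> 3 -y-> 3 -y-> 3 -x-> 4 -x-> 4 -x-> 4 -y-> 4 -y-> 4 -x-> 4 -x-> 4 -y-> 4 -y-> 4 -x-> 4  → end 4, rejected
w5: Trace: 2 -y-> 3 -x-> 4 -y-> 4 -x-> 4 -x-> 4 -x-> 4 -y-> 4 -y-> 4 -x-> 4 -x-> 4 -x-> 4 -x-> 4 -x-> 4  → end 4, rejected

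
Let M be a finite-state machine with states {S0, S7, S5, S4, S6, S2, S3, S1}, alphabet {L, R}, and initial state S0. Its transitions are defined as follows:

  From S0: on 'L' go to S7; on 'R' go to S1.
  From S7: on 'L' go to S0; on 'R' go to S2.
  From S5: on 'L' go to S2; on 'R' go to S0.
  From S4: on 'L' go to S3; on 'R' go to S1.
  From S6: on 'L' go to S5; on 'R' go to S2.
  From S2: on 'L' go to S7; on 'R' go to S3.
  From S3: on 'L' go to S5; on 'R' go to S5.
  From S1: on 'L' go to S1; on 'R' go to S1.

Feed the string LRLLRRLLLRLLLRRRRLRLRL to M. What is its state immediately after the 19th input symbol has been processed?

S1

S0 → S7 → S2 → S7 → S0 → S1 → S1 → S1 → S1 → S1 → S1 → S1 → S1 → S1 → S1 → S1 → S1 → S1 → S1 → S1
After 19 symbols: S1.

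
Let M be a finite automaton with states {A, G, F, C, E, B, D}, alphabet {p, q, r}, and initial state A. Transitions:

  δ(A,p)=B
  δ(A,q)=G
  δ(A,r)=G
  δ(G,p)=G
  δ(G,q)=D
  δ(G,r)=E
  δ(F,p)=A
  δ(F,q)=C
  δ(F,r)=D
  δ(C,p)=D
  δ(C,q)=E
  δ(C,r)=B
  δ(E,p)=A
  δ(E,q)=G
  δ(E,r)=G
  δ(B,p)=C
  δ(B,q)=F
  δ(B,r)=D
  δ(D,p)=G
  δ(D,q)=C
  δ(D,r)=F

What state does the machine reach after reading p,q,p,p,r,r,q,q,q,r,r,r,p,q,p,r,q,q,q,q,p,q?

G

start at A
read 'p': A → B
read 'q': B → F
read 'p': F → A
read 'p': A → B
read 'r': B → D
read 'r': D → F
read 'q': F → C
read 'q': C → E
read 'q': E → G
read 'r': G → E
read 'r': E → G
read 'r': G → E
read 'p': E → A
read 'q': A → G
read 'p': G → G
read 'r': G → E
read 'q': E → G
read 'q': G → D
read 'q': D → C
read 'q': C → E
read 'p': E → A
read 'q': A → G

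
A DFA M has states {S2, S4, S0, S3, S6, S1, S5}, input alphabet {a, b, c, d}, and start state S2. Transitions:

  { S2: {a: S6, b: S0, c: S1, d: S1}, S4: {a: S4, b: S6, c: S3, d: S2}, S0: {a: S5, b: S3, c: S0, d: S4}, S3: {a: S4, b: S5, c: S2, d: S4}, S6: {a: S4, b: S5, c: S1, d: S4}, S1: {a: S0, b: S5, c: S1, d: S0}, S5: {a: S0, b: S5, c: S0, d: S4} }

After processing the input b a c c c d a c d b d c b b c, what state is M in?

start at S2
read 'b': S2 → S0
read 'a': S0 → S5
read 'c': S5 → S0
read 'c': S0 → S0
read 'c': S0 → S0
read 'd': S0 → S4
read 'a': S4 → S4
read 'c': S4 → S3
read 'd': S3 → S4
read 'b': S4 → S6
read 'd': S6 → S4
read 'c': S4 → S3
read 'b': S3 → S5
read 'b': S5 → S5
read 'c': S5 → S0

S0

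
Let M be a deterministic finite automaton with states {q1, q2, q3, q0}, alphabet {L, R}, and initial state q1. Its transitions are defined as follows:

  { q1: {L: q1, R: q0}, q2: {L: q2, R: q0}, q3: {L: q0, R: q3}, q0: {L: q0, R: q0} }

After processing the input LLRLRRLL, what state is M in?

q1 → q1 → q1 → q0 → q0 → q0 → q0 → q0 → q0

q0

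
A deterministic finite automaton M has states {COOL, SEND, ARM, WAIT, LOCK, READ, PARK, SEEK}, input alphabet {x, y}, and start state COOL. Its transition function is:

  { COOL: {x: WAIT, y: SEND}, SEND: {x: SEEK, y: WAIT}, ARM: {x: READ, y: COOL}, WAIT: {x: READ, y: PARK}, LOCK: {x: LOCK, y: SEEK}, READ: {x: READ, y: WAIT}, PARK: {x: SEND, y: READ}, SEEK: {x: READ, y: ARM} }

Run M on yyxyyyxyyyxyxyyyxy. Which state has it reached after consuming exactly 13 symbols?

start at COOL
read 'y': COOL → SEND
read 'y': SEND → WAIT
read 'x': WAIT → READ
read 'y': READ → WAIT
read 'y': WAIT → PARK
read 'y': PARK → READ
read 'x': READ → READ
read 'y': READ → WAIT
read 'y': WAIT → PARK
read 'y': PARK → READ
read 'x': READ → READ
read 'y': READ → WAIT
read 'x': WAIT → READ
After 13 symbols: READ.

READ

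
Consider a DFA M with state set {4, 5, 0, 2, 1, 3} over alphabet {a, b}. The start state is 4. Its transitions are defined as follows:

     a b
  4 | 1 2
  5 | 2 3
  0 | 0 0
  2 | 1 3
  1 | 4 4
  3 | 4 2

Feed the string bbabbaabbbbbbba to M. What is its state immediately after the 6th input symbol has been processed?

start at 4
read 'b': 4 → 2
read 'b': 2 → 3
read 'a': 3 → 4
read 'b': 4 → 2
read 'b': 2 → 3
read 'a': 3 → 4
After 6 symbols: 4.

4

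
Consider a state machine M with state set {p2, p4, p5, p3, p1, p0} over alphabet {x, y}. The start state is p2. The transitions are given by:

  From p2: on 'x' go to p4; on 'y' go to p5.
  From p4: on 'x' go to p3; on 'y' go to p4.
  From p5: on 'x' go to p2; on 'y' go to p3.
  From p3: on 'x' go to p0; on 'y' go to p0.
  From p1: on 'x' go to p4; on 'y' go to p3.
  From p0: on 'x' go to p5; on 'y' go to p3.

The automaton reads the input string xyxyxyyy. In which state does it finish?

p3

p2 → p4 → p4 → p3 → p0 → p5 → p3 → p0 → p3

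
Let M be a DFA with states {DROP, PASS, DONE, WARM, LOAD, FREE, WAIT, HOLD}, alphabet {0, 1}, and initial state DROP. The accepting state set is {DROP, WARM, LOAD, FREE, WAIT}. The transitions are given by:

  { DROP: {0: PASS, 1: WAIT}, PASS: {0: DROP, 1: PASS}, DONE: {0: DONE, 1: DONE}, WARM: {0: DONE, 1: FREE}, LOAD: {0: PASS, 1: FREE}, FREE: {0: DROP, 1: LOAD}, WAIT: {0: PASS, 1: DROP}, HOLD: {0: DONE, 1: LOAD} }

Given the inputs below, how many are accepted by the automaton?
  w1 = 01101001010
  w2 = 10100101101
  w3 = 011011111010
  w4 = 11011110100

3

w1: Trace: DROP -0-> PASS -1-> PASS -1-> PASS -0-> DROP -1-> WAIT -0-> PASS -0-> DROP -1-> WAIT -0-> PASS -1-> PASS -0-> DROP  → end DROP, accepted
w2: Trace: DROP -1-> WAIT -0-> PASS -1-> PASS -0-> DROP -0-> PASS -1-> PASS -0-> DROP -1-> WAIT -1-> DROP -0-> PASS -1-> PASS  → end PASS, rejected
w3: Trace: DROP -0-> PASS -1-> PASS -1-> PASS -0-> DROP -1-> WAIT -1-> DROP -1-> WAIT -1-> DROP -1-> WAIT -0-> PASS -1-> PASS -0-> DROP  → end DROP, accepted
w4: Trace: DROP -1-> WAIT -1-> DROP -0-> PASS -1-> PASS -1-> PASS -1-> PASS -1-> PASS -0-> DROP -1-> WAIT -0-> PASS -0-> DROP  → end DROP, accepted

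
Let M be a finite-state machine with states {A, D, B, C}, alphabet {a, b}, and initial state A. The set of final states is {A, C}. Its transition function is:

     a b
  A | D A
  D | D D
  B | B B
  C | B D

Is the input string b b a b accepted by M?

No

Trace: A -b-> A -b-> A -a-> D -b-> D
End state D is not accepting.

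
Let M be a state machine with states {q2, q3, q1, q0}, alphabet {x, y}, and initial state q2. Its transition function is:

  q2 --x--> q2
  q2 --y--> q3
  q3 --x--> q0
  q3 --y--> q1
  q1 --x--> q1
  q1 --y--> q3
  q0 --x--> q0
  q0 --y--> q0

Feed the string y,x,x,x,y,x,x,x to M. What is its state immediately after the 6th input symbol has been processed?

q0

Trace: q2 -y-> q3 -x-> q0 -x-> q0 -x-> q0 -y-> q0 -x-> q0
After 6 symbols: q0.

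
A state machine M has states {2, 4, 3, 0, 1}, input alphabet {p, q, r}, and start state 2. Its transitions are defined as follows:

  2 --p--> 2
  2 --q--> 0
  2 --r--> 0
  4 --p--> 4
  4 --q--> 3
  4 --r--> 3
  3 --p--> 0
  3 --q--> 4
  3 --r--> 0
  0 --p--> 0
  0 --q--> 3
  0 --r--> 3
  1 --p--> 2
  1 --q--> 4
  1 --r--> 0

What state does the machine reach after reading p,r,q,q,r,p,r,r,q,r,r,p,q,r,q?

Trace: 2 -p-> 2 -r-> 0 -q-> 3 -q-> 4 -r-> 3 -p-> 0 -r-> 3 -r-> 0 -q-> 3 -r-> 0 -r-> 3 -p-> 0 -q-> 3 -r-> 0 -q-> 3

3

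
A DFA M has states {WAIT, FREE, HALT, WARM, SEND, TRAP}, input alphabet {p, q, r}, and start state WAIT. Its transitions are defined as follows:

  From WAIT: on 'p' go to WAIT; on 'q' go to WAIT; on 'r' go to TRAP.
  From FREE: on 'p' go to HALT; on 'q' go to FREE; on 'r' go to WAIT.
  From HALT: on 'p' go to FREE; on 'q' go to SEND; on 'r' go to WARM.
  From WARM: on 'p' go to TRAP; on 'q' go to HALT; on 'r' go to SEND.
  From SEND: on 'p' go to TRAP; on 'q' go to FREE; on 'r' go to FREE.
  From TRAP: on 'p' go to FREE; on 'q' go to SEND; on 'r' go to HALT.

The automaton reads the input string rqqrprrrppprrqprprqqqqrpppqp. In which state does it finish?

Trace: WAIT -r-> TRAP -q-> SEND -q-> FREE -r-> WAIT -p-> WAIT -r-> TRAP -r-> HALT -r-> WARM -p-> TRAP -p-> FREE -p-> HALT -r-> WARM -r-> SEND -q-> FREE -p-> HALT -r-> WARM -p-> TRAP -r-> HALT -q-> SEND -q-> FREE -q-> FREE -q-> FREE -r-> WAIT -p-> WAIT -p-> WAIT -p-> WAIT -q-> WAIT -p-> WAIT

WAIT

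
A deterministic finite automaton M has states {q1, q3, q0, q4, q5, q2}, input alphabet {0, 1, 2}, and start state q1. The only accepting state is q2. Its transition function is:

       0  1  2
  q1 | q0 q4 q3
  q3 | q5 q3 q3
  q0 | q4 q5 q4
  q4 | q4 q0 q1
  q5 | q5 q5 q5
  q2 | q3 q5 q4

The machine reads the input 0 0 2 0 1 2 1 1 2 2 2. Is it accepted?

Trace: q1 -0-> q0 -0-> q4 -2-> q1 -0-> q0 -1-> q5 -2-> q5 -1-> q5 -1-> q5 -2-> q5 -2-> q5 -2-> q5
End state q5 is not accepting.

No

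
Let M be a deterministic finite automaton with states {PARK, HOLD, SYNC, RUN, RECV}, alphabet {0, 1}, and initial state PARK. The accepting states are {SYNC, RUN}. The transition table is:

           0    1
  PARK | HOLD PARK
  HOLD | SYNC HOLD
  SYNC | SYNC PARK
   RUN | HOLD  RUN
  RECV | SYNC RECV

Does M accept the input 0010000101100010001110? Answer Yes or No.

No

Trace: PARK -0-> HOLD -0-> SYNC -1-> PARK -0-> HOLD -0-> SYNC -0-> SYNC -0-> SYNC -1-> PARK -0-> HOLD -1-> HOLD -1-> HOLD -0-> SYNC -0-> SYNC -0-> SYNC -1-> PARK -0-> HOLD -0-> SYNC -0-> SYNC -1-> PARK -1-> PARK -1-> PARK -0-> HOLD
End state HOLD is not accepting.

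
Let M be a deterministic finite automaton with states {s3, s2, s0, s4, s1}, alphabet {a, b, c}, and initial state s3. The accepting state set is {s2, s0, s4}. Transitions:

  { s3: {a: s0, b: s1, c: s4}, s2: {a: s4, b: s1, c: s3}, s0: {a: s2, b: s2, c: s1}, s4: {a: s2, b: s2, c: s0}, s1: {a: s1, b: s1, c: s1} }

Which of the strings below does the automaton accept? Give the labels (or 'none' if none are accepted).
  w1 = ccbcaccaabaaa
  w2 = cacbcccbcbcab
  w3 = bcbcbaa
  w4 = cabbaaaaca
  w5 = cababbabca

w1: s3 → s4 → s0 → s2 → s3 → s0 → s1 → s1 → s1 → s1 → s1 → s1 → s1 → s1  → end s1, rejected
w2: s3 → s4 → s2 → s3 → s1 → s1 → s1 → s1 → s1 → s1 → s1 → s1 → s1 → s1  → end s1, rejected
w3: s3 → s1 → s1 → s1 → s1 → s1 → s1 → s1  → end s1, rejected
w4: s3 → s4 → s2 → s1 → s1 → s1 → s1 → s1 → s1 → s1 → s1  → end s1, rejected
w5: s3 → s4 → s2 → s1 → s1 → s1 → s1 → s1 → s1 → s1 → s1  → end s1, rejected

none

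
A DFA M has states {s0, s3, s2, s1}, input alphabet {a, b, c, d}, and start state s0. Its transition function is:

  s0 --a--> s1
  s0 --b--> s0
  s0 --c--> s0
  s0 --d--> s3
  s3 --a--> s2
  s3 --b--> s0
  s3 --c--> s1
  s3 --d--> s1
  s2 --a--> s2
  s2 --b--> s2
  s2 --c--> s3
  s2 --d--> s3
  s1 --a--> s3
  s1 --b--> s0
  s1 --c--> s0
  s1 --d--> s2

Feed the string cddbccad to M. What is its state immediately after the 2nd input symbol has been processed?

start at s0
read 'c': s0 → s0
read 'd': s0 → s3
After 2 symbols: s3.

s3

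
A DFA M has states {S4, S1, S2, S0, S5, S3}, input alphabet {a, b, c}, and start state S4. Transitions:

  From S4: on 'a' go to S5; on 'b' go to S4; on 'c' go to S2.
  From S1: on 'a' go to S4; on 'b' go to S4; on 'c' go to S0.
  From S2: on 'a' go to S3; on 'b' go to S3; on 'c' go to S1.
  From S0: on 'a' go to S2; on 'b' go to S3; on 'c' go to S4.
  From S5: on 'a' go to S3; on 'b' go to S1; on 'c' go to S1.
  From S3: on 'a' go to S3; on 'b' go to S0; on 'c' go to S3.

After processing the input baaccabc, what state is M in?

start at S4
read 'b': S4 → S4
read 'a': S4 → S5
read 'a': S5 → S3
read 'c': S3 → S3
read 'c': S3 → S3
read 'a': S3 → S3
read 'b': S3 → S0
read 'c': S0 → S4

S4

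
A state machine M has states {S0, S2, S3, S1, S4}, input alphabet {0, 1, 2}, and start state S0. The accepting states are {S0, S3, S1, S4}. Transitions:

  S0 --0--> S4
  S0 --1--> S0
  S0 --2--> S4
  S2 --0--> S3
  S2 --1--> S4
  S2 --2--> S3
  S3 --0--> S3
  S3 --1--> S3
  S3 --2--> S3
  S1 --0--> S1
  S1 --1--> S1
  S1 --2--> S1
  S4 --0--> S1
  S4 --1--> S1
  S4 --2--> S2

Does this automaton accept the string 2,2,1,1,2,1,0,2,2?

Yes

S0 → S4 → S2 → S4 → S1 → S1 → S1 → S1 → S1 → S1
End state S1 is accepting.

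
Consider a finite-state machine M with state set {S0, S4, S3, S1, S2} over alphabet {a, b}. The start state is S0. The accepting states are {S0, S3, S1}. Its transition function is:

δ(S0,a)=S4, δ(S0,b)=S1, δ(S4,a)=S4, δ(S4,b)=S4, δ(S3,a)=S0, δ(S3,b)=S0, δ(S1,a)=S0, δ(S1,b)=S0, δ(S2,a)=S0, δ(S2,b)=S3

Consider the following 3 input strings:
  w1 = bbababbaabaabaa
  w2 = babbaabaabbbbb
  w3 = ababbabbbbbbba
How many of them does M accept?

w1: S0 → S1 → S0 → S4 → S4 → S4 → S4 → S4 → S4 → S4 → S4 → S4 → S4 → S4 → S4 → S4  → end S4, rejected
w2: S0 → S1 → S0 → S1 → S0 → S4 → S4 → S4 → S4 → S4 → S4 → S4 → S4 → S4 → S4  → end S4, rejected
w3: S0 → S4 → S4 → S4 → S4 → S4 → S4 → S4 → S4 → S4 → S4 → S4 → S4 → S4 → S4  → end S4, rejected

0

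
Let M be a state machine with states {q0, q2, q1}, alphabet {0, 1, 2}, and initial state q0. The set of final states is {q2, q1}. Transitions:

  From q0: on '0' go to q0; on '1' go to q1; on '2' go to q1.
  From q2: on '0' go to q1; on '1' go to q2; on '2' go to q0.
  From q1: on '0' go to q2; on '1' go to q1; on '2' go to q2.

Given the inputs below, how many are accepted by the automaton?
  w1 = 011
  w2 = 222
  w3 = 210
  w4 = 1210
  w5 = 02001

4

w1:
  start at q0
  read '0': q0 → q0
  read '1': q0 → q1
  read '1': q1 → q1
  end q1, accepted
w2:
  start at q0
  read '2': q0 → q1
  read '2': q1 → q2
  read '2': q2 → q0
  end q0, rejected
w3:
  start at q0
  read '2': q0 → q1
  read '1': q1 → q1
  read '0': q1 → q2
  end q2, accepted
w4:
  start at q0
  read '1': q0 → q1
  read '2': q1 → q2
  read '1': q2 → q2
  read '0': q2 → q1
  end q1, accepted
w5:
  start at q0
  read '0': q0 → q0
  read '2': q0 → q1
  read '0': q1 → q2
  read '0': q2 → q1
  read '1': q1 → q1
  end q1, accepted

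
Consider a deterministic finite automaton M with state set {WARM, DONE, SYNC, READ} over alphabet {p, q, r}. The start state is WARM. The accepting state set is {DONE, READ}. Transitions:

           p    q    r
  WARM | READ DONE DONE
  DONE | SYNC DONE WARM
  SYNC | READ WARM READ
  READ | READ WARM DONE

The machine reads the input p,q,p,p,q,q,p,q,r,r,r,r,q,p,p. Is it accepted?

Trace: WARM -p-> READ -q-> WARM -p-> READ -p-> READ -q-> WARM -q-> DONE -p-> SYNC -q-> WARM -r-> DONE -r-> WARM -r-> DONE -r-> WARM -q-> DONE -p-> SYNC -p-> READ
End state READ is accepting.

Yes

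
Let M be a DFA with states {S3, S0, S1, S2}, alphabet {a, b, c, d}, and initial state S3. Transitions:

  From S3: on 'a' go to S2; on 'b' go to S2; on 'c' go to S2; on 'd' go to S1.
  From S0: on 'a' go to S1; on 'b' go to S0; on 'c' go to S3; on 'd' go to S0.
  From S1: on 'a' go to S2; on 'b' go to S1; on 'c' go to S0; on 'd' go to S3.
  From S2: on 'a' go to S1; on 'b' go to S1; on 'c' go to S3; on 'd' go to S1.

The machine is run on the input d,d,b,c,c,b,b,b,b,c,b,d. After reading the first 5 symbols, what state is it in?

S2

S3 → S1 → S3 → S2 → S3 → S2
After 5 symbols: S2.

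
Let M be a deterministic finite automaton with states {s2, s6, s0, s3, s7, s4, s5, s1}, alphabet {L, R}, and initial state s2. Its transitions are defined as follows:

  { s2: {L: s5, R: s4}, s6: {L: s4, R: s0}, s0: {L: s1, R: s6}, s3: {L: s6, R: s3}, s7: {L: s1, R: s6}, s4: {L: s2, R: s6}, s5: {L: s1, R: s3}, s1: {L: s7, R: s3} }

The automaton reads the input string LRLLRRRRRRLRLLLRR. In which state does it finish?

s2 → s5 → s3 → s6 → s4 → s6 → s0 → s6 → s0 → s6 → s0 → s1 → s3 → s6 → s4 → s2 → s4 → s6

s6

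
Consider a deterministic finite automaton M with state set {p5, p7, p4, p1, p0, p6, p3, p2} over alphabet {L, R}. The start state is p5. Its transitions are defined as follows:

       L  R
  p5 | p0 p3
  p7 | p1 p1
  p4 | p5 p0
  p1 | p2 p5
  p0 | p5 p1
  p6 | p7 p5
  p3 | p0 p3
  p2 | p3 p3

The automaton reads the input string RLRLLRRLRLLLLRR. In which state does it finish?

Trace: p5 -R-> p3 -L-> p0 -R-> p1 -L-> p2 -L-> p3 -R-> p3 -R-> p3 -L-> p0 -R-> p1 -L-> p2 -L-> p3 -L-> p0 -L-> p5 -R-> p3 -R-> p3

p3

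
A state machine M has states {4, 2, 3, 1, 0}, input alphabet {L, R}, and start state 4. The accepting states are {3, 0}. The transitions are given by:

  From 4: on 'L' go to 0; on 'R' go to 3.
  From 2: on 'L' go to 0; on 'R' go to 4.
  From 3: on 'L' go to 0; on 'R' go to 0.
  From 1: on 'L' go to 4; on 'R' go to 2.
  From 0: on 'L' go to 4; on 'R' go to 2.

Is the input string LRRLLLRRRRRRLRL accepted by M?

Yes

Trace: 4 -L-> 0 -R-> 2 -R-> 4 -L-> 0 -L-> 4 -L-> 0 -R-> 2 -R-> 4 -R-> 3 -R-> 0 -R-> 2 -R-> 4 -L-> 0 -R-> 2 -L-> 0
End state 0 is accepting.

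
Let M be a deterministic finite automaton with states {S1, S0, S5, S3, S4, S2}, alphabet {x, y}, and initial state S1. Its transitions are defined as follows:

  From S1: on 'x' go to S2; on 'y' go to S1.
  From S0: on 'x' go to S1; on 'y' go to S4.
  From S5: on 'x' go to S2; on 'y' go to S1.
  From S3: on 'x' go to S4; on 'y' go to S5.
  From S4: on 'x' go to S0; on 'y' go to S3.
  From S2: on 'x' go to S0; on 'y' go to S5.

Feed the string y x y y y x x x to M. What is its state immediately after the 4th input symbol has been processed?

Trace: S1 -y-> S1 -x-> S2 -y-> S5 -y-> S1
After 4 symbols: S1.

S1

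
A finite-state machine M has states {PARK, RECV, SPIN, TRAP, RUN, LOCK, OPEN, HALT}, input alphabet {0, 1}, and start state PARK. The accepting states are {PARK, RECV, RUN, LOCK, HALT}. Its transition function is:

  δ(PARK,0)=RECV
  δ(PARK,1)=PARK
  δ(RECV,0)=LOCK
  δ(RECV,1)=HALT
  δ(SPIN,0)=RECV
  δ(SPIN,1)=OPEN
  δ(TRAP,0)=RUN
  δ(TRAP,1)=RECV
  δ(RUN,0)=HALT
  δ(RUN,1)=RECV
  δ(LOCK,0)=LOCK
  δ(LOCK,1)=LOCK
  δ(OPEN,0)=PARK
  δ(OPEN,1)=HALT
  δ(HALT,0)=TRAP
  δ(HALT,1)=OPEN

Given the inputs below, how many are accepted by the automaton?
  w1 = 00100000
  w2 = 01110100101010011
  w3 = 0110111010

2

w1: PARK → RECV → LOCK → LOCK → LOCK → LOCK → LOCK → LOCK → LOCK  → end LOCK, accepted
w2: PARK → RECV → HALT → OPEN → HALT → TRAP → RECV → LOCK → LOCK → LOCK → LOCK → LOCK → LOCK → LOCK → LOCK → LOCK → LOCK → LOCK  → end LOCK, accepted
w3: PARK → RECV → HALT → OPEN → PARK → PARK → PARK → PARK → RECV → HALT → TRAP  → end TRAP, rejected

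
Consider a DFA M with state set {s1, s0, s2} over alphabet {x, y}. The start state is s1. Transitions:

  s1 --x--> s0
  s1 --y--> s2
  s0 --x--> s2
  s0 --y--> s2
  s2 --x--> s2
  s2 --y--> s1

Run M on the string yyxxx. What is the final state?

s1 → s2 → s1 → s0 → s2 → s2

s2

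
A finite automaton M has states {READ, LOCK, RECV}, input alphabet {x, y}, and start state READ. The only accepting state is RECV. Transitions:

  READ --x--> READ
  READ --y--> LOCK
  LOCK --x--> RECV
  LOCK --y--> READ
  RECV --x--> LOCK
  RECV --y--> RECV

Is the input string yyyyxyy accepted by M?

No

start at READ
read 'y': READ → LOCK
read 'y': LOCK → READ
read 'y': READ → LOCK
read 'y': LOCK → READ
read 'x': READ → READ
read 'y': READ → LOCK
read 'y': LOCK → READ
End state READ is not accepting.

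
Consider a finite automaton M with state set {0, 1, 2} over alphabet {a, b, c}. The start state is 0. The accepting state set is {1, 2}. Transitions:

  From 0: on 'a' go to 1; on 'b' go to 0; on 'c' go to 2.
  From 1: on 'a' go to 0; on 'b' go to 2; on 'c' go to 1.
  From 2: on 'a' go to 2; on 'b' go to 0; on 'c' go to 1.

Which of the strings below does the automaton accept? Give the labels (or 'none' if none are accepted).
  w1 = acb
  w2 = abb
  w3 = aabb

w1

w1: Trace: 0 -a-> 1 -c-> 1 -b-> 2  → end 2, accepted
w2: Trace: 0 -a-> 1 -b-> 2 -b-> 0  → end 0, rejected
w3: Trace: 0 -a-> 1 -a-> 0 -b-> 0 -b-> 0  → end 0, rejected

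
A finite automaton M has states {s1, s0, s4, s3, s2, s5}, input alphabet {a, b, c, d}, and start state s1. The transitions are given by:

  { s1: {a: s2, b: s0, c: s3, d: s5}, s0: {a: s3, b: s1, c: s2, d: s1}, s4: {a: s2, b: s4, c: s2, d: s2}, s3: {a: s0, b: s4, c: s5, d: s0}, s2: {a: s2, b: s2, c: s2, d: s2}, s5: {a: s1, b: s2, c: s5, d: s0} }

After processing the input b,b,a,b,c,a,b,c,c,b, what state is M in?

s1 → s0 → s1 → s2 → s2 → s2 → s2 → s2 → s2 → s2 → s2

s2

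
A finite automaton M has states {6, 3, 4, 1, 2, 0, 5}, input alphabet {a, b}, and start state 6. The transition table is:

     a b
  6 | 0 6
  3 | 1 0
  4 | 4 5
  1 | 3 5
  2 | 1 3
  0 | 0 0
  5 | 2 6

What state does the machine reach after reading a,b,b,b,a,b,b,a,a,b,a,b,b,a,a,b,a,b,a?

0

Trace: 6 -a-> 0 -b-> 0 -b-> 0 -b-> 0 -a-> 0 -b-> 0 -b-> 0 -a-> 0 -a-> 0 -b-> 0 -a-> 0 -b-> 0 -b-> 0 -a-> 0 -a-> 0 -b-> 0 -a-> 0 -b-> 0 -a-> 0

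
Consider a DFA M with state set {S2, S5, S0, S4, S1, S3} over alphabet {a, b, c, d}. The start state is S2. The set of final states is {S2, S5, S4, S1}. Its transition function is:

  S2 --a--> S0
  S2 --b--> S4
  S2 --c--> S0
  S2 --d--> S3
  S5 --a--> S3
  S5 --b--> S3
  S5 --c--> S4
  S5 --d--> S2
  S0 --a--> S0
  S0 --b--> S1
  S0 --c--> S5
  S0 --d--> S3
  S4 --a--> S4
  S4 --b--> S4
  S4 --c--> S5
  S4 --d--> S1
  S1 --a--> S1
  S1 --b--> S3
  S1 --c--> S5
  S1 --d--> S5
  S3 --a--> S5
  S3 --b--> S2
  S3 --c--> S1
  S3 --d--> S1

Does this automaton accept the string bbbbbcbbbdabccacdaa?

Yes

S2 → S4 → S4 → S4 → S4 → S4 → S5 → S3 → S2 → S4 → S1 → S1 → S3 → S1 → S5 → S3 → S1 → S5 → S3 → S5
End state S5 is accepting.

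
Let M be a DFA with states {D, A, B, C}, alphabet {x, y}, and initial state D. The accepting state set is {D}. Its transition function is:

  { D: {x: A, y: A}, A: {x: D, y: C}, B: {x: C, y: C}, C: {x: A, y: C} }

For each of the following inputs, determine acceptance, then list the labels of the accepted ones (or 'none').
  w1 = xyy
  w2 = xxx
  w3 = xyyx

none

w1: Trace: D -x-> A -y-> C -y-> C  → end C, rejected
w2: Trace: D -x-> A -x-> D -x-> A  → end A, rejected
w3: Trace: D -x-> A -y-> C -y-> C -x-> A  → end A, rejected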